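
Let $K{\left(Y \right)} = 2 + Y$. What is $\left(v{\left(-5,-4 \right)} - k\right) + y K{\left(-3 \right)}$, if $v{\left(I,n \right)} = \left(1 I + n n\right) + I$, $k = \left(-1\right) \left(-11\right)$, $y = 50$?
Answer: $-55$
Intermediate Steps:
$k = 11$
$v{\left(I,n \right)} = n^{2} + 2 I$ ($v{\left(I,n \right)} = \left(I + n^{2}\right) + I = n^{2} + 2 I$)
$\left(v{\left(-5,-4 \right)} - k\right) + y K{\left(-3 \right)} = \left(\left(\left(-4\right)^{2} + 2 \left(-5\right)\right) - 11\right) + 50 \left(2 - 3\right) = \left(\left(16 - 10\right) - 11\right) + 50 \left(-1\right) = \left(6 - 11\right) - 50 = -5 - 50 = -55$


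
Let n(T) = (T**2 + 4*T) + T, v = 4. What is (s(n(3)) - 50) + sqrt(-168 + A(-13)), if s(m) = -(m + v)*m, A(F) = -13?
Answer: -722 + I*sqrt(181) ≈ -722.0 + 13.454*I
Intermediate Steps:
n(T) = T**2 + 5*T
s(m) = -m*(4 + m) (s(m) = -(m + 4)*m = -(4 + m)*m = -m*(4 + m))
(s(n(3)) - 50) + sqrt(-168 + A(-13)) = (-3*(5 + 3)*(4 + 3*(5 + 3)) - 50) + sqrt(-168 - 13) = (-3*8*(4 + 3*8) - 50) + sqrt(-181) = (-1*24*(4 + 24) - 50) + I*sqrt(181) = (-1*24*28 - 50) + I*sqrt(181) = (-672 - 50) + I*sqrt(181) = -722 + I*sqrt(181)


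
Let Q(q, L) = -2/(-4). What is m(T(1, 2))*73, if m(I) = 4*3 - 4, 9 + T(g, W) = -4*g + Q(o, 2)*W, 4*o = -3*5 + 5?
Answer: 584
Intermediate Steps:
o = -5/2 (o = (-3*5 + 5)/4 = (-15 + 5)/4 = (¼)*(-10) = -5/2 ≈ -2.5000)
Q(q, L) = ½ (Q(q, L) = -2*(-¼) = ½)
T(g, W) = -9 + W/2 - 4*g (T(g, W) = -9 + (-4*g + W/2) = -9 + (W/2 - 4*g) = -9 + W/2 - 4*g)
m(I) = 8 (m(I) = 12 - 4 = 8)
m(T(1, 2))*73 = 8*73 = 584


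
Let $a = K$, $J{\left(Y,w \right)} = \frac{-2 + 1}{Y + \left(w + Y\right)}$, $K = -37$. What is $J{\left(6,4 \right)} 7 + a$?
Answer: $- \frac{599}{16} \approx -37.438$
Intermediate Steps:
$J{\left(Y,w \right)} = - \frac{1}{w + 2 Y}$ ($J{\left(Y,w \right)} = - \frac{1}{Y + \left(Y + w\right)} = - \frac{1}{w + 2 Y}$)
$a = -37$
$J{\left(6,4 \right)} 7 + a = - \frac{1}{4 + 2 \cdot 6} \cdot 7 - 37 = - \frac{1}{4 + 12} \cdot 7 - 37 = - \frac{1}{16} \cdot 7 - 37 = \left(-1\right) \frac{1}{16} \cdot 7 - 37 = \left(- \frac{1}{16}\right) 7 - 37 = - \frac{7}{16} - 37 = - \frac{599}{16}$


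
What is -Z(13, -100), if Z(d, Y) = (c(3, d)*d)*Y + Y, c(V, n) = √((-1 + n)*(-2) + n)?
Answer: 100 + 1300*I*√11 ≈ 100.0 + 4311.6*I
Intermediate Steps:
c(V, n) = √(2 - n) (c(V, n) = √((2 - 2*n) + n) = √(2 - n))
Z(d, Y) = Y + Y*d*√(2 - d) (Z(d, Y) = (√(2 - d)*d)*Y + Y = (d*√(2 - d))*Y + Y = Y*d*√(2 - d) + Y = Y + Y*d*√(2 - d))
-Z(13, -100) = -(-100)*(1 + 13*√(2 - 1*13)) = -(-100)*(1 + 13*√(2 - 13)) = -(-100)*(1 + 13*√(-11)) = -(-100)*(1 + 13*(I*√11)) = -(-100)*(1 + 13*I*√11) = -(-100 - 1300*I*√11) = 100 + 1300*I*√11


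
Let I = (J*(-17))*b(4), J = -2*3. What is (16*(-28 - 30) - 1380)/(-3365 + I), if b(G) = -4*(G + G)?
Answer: 2308/6629 ≈ 0.34817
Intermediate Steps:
b(G) = -8*G
J = -6
I = -3264 (I = (-6*(-17))*(-8*4) = 102*(-32) = -3264)
(16*(-28 - 30) - 1380)/(-3365 + I) = (16*(-28 - 30) - 1380)/(-3365 - 3264) = (16*(-58) - 1380)/(-6629) = (-928 - 1380)*(-1/6629) = -2308*(-1/6629) = 2308/6629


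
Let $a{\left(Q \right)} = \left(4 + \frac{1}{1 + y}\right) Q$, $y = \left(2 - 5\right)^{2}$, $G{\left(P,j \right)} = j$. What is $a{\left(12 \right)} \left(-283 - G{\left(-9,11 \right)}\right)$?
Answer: $- \frac{72324}{5} \approx -14465.0$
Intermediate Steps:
$y = 9$ ($y = \left(-3\right)^{2} = 9$)
$a{\left(Q \right)} = \frac{41 Q}{10}$ ($a{\left(Q \right)} = \left(4 + \frac{1}{1 + 9}\right) Q = \left(4 + \frac{1}{10}\right) Q = \frac{41 Q}{10}$)
$a{\left(12 \right)} \left(-283 - G{\left(-9,11 \right)}\right) = \frac{41}{10} \cdot 12 \left(-283 - 11\right) = \frac{246 \left(-283 - 11\right)}{5} = \frac{246}{5} \left(-294\right) = - \frac{72324}{5}$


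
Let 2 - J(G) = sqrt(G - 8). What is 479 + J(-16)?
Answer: 481 - 2*I*sqrt(6) ≈ 481.0 - 4.899*I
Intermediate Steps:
J(G) = 2 - sqrt(-8 + G) (J(G) = 2 - sqrt(G - 8) = 2 - sqrt(-8 + G))
479 + J(-16) = 479 + (2 - sqrt(-8 - 16)) = 479 + (2 - sqrt(-24)) = 479 + (2 - 2*I*sqrt(6)) = 481 - 2*I*sqrt(6)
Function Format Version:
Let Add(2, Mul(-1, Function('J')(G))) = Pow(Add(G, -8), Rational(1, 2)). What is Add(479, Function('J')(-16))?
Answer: Add(481, Mul(-2, I, Pow(6, Rational(1, 2)))) ≈ Add(481.00, Mul(-4.8990, I))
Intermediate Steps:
Function('J')(G) = Add(2, Mul(-1, Pow(Add(-8, G), Rational(1, 2)))) (Function('J')(G) = Add(2, Mul(-1, Pow(Add(G, -8), Rational(1, 2)))) = Add(2, Mul(-1, Pow(Add(-8, G), Rational(1, 2)))))
Add(479, Function('J')(-16)) = Add(479, Add(2, Mul(-1, Pow(Add(-8, -16), Rational(1, 2))))) = Add(479, Add(2, Mul(-1, Pow(-24, Rational(1, 2))))) = Add(479, Add(2, Mul(-1, Mul(2, I, Pow(6, Rational(1, 2)))))) = Add(479, Add(2, Mul(-2, I, Pow(6, Rational(1, 2))))) = Add(481, Mul(-2, I, Pow(6, Rational(1, 2))))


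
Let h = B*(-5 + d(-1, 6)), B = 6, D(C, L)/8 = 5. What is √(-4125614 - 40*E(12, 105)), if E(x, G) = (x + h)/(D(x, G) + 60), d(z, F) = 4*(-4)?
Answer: I*√103139210/5 ≈ 2031.2*I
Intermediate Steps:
D(C, L) = 40 (D(C, L) = 8*5 = 40)
d(z, F) = -16
h = -126 (h = 6*(-5 - 16) = 6*(-21) = -126)
E(x, G) = -63/50 + x/100 (E(x, G) = (x - 126)/(40 + 60) = (-126 + x)/100 = (-126 + x)*(1/100) = -63/50 + x/100)
√(-4125614 - 40*E(12, 105)) = √(-4125614 - 40*(-63/50 + (1/100)*12)) = √(-4125614 - 40*(-63/50 + 3/25)) = √(-4125614 - 40*(-57/50)) = √(-4125614 + 228/5) = √(-20627842/5) = I*√103139210/5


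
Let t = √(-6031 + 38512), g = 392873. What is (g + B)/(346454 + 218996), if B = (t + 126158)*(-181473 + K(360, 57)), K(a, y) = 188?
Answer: -22870160157/565450 - 326313*√401/113090 ≈ -40504.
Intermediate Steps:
t = 9*√401 (t = √32481 = 9*√401 ≈ 180.22)
B = -22870553030 - 1631565*√401 (B = (9*√401 + 126158)*(-181473 + 188) = (126158 + 9*√401)*(-181285) = -22870553030 - 1631565*√401 ≈ -2.2903e+10)
(g + B)/(346454 + 218996) = (392873 + (-22870553030 - 1631565*√401))/(346454 + 218996) = (-22870160157 - 1631565*√401)/565450 = (-22870160157 - 1631565*√401)*(1/565450) = -22870160157/565450 - 326313*√401/113090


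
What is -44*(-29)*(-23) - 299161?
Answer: -328509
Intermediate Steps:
-44*(-29)*(-23) - 299161 = 1276*(-23) - 299161 = -29348 - 299161 = -328509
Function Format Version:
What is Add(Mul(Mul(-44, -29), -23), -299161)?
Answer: -328509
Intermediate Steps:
Add(Mul(Mul(-44, -29), -23), -299161) = Add(Mul(1276, -23), -299161) = Add(-29348, -299161) = -328509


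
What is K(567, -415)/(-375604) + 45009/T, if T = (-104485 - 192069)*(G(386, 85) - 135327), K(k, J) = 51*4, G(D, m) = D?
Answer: -2036655568905/3757663859477914 ≈ -0.00054200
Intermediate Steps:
K(k, J) = 204
T = 40017293314 (T = (-104485 - 192069)*(386 - 135327) = -296554*(-134941) = 40017293314)
K(567, -415)/(-375604) + 45009/T = 204/(-375604) + 45009/40017293314 = 204*(-1/375604) + 45009*(1/40017293314) = -51/93901 + 45009/40017293314 = -2036655568905/3757663859477914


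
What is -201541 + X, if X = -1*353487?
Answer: -555028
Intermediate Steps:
X = -353487
-201541 + X = -201541 - 353487 = -555028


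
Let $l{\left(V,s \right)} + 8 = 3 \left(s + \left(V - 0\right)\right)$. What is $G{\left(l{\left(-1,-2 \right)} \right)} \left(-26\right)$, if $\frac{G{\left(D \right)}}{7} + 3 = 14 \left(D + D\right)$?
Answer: $87178$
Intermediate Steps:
$l{\left(V,s \right)} = -8 + 3 V + 3 s$ ($l{\left(V,s \right)} = -8 + 3 \left(s + \left(V - 0\right)\right) = -8 + 3 \left(s + \left(V + 0\right)\right) = -8 + 3 \left(s + V\right) = -8 + 3 \left(V + s\right) = -8 + \left(3 V + 3 s\right) = -8 + 3 V + 3 s$)
$G{\left(D \right)} = -21 + 196 D$ ($G{\left(D \right)} = -21 + 7 \cdot 14 \left(D + D\right) = -21 + 7 \cdot 14 \cdot 2 D = -21 + 7 \cdot 28 D = -21 + 196 D$)
$G{\left(l{\left(-1,-2 \right)} \right)} \left(-26\right) = \left(-21 + 196 \left(-8 + 3 \left(-1\right) + 3 \left(-2\right)\right)\right) \left(-26\right) = \left(-21 + 196 \left(-8 - 3 - 6\right)\right) \left(-26\right) = \left(-21 + 196 \left(-17\right)\right) \left(-26\right) = \left(-21 - 3332\right) \left(-26\right) = \left(-3353\right) \left(-26\right) = 87178$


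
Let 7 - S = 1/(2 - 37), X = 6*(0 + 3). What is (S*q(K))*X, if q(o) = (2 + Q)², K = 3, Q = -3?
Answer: 4428/35 ≈ 126.51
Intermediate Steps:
X = 18 (X = 6*3 = 18)
S = 246/35 (S = 7 - 1/(2 - 37) = 7 - 1/(-35) = 7 - 1*(-1/35) = 7 + 1/35 = 246/35 ≈ 7.0286)
q(o) = 1 (q(o) = (2 - 3)² = (-1)² = 1)
(S*q(K))*X = ((246/35)*1)*18 = (246/35)*18 = 4428/35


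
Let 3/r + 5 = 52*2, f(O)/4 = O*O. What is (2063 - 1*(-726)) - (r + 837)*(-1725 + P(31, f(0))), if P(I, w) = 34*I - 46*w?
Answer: 1693309/3 ≈ 5.6444e+5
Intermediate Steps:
f(O) = 4*O² (f(O) = 4*(O*O) = 4*O²)
P(I, w) = -46*w + 34*I
r = 1/33 (r = 3/(-5 + 52*2) = 3/(-5 + 104) = 3/99 = 3*(1/99) = 1/33 ≈ 0.030303)
(2063 - 1*(-726)) - (r + 837)*(-1725 + P(31, f(0))) = (2063 - 1*(-726)) - (1/33 + 837)*(-1725 + (-184*0² + 34*31)) = (2063 + 726) - 27622*(-1725 + (-184*0 + 1054))/33 = 2789 - 27622*(-1725 + (-46*0 + 1054))/33 = 2789 - 27622*(-1725 + (0 + 1054))/33 = 2789 - 27622*(-1725 + 1054)/33 = 2789 - 27622*(-671)/33 = 2789 - 1*(-1684942/3) = 2789 + 1684942/3 = 1693309/3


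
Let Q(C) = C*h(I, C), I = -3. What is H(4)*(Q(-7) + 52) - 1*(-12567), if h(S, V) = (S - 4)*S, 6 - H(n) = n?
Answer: 12377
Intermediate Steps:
H(n) = 6 - n
h(S, V) = S*(-4 + S) (h(S, V) = (-4 + S)*S = S*(-4 + S))
Q(C) = 21*C (Q(C) = C*(-3*(-4 - 3)) = C*(-3*(-7)) = C*21 = 21*C)
H(4)*(Q(-7) + 52) - 1*(-12567) = (6 - 1*4)*(21*(-7) + 52) - 1*(-12567) = (6 - 4)*(-147 + 52) + 12567 = 2*(-95) + 12567 = -190 + 12567 = 12377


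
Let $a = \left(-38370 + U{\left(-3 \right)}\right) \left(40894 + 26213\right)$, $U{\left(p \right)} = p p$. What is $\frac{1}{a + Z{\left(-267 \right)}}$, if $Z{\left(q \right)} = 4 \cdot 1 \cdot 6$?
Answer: $- \frac{1}{2574291603} \approx -3.8846 \cdot 10^{-10}$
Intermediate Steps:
$U{\left(p \right)} = p^{2}$
$Z{\left(q \right)} = 24$ ($Z{\left(q \right)} = 4 \cdot 6 = 24$)
$a = -2574291627$ ($a = \left(-38370 + \left(-3\right)^{2}\right) \left(40894 + 26213\right) = \left(-38370 + 9\right) 67107 = \left(-38361\right) 67107 = -2574291627$)
$\frac{1}{a + Z{\left(-267 \right)}} = \frac{1}{-2574291627 + 24} = \frac{1}{-2574291603} = - \frac{1}{2574291603}$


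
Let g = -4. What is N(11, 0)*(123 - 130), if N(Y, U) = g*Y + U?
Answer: 308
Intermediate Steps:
N(Y, U) = U - 4*Y (N(Y, U) = -4*Y + U = U - 4*Y)
N(11, 0)*(123 - 130) = (0 - 4*11)*(123 - 130) = (0 - 44)*(-7) = -44*(-7) = 308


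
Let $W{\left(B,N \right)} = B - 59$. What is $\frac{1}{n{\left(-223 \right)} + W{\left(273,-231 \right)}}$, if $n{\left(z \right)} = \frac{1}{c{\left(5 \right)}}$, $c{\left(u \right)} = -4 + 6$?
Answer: $\frac{2}{429} \approx 0.004662$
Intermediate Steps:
$c{\left(u \right)} = 2$
$W{\left(B,N \right)} = -59 + B$
$n{\left(z \right)} = \frac{1}{2}$
$\frac{1}{n{\left(-223 \right)} + W{\left(273,-231 \right)}} = \frac{1}{\frac{1}{2} + \left(-59 + 273\right)} = \frac{1}{\frac{1}{2} + 214} = \frac{1}{\frac{429}{2}} = \frac{2}{429}$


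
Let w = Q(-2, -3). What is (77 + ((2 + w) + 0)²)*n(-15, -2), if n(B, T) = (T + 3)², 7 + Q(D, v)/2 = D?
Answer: 333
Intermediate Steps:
Q(D, v) = -14 + 2*D
w = -18 (w = -14 + 2*(-2) = -14 - 4 = -18)
n(B, T) = (3 + T)²
(77 + ((2 + w) + 0)²)*n(-15, -2) = (77 + ((2 - 18) + 0)²)*(3 - 2)² = (77 + (-16 + 0)²)*1² = (77 + (-16)²)*1 = (77 + 256)*1 = 333*1 = 333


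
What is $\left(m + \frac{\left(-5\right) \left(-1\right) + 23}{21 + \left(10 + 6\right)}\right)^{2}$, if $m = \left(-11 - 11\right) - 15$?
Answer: $\frac{1798281}{1369} \approx 1313.6$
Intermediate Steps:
$m = -37$ ($m = -22 - 15 = -37$)
$\left(m + \frac{\left(-5\right) \left(-1\right) + 23}{21 + \left(10 + 6\right)}\right)^{2} = \left(-37 + \frac{\left(-5\right) \left(-1\right) + 23}{21 + \left(10 + 6\right)}\right)^{2} = \left(-37 + \frac{5 + 23}{21 + 16}\right)^{2} = \left(-37 + \frac{28}{37}\right)^{2} = \left(- \frac{1341}{37}\right)^{2} = \frac{1798281}{1369}$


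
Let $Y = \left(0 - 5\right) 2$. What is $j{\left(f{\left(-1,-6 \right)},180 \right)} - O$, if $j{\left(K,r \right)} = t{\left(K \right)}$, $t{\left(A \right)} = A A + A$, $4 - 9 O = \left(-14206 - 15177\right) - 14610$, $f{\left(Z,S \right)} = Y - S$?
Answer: $- \frac{43889}{9} \approx -4876.6$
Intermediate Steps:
$Y = -10$ ($Y = \left(-5\right) 2 = -10$)
$f{\left(Z,S \right)} = -10 - S$
$O = \frac{43997}{9}$ ($O = \frac{4}{9} - \frac{\left(-14206 - 15177\right) - 14610}{9} = \frac{4}{9} - \frac{-29383 - 14610}{9} = \frac{4}{9} - - \frac{43993}{9} = \frac{4}{9} + \frac{43993}{9} = \frac{43997}{9} \approx 4888.6$)
$t{\left(A \right)} = A + A^{2}$ ($t{\left(A \right)} = A^{2} + A = A + A^{2}$)
$j{\left(K,r \right)} = K \left(1 + K\right)$
$j{\left(f{\left(-1,-6 \right)},180 \right)} - O = \left(-10 - -6\right) \left(1 - 4\right) - \frac{43997}{9} = \left(-10 + 6\right) \left(1 + \left(-10 + 6\right)\right) - \frac{43997}{9} = - 4 \left(1 - 4\right) - \frac{43997}{9} = \left(-4\right) \left(-3\right) - \frac{43997}{9} = 12 - \frac{43997}{9} = - \frac{43889}{9}$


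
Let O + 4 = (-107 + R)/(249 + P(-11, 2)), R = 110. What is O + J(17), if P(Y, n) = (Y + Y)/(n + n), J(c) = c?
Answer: 6337/487 ≈ 13.012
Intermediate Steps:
P(Y, n) = Y/n (P(Y, n) = (2*Y)/((2*n)) = (2*Y)*(1/(2*n)) = Y/n)
O = -1942/487 (O = -4 + (-107 + 110)/(249 - 11/2) = -4 + 3/(249 - 11*½) = -4 + 3/(249 - 11/2) = -4 + 3/(487/2) = -4 + 3*(2/487) = -4 + 6/487 = -1942/487 ≈ -3.9877)
O + J(17) = -1942/487 + 17 = 6337/487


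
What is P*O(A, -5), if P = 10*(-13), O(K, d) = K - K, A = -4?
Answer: 0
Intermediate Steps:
O(K, d) = 0
P = -130
P*O(A, -5) = -130*0 = 0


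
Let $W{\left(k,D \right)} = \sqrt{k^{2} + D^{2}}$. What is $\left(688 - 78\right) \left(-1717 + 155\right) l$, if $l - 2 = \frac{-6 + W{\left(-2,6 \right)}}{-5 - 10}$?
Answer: $-2286768 + \frac{381128 \sqrt{10}}{3} \approx -1.885 \cdot 10^{6}$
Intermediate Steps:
$W{\left(k,D \right)} = \sqrt{D^{2} + k^{2}}$
$l = \frac{12}{5} - \frac{2 \sqrt{10}}{15}$ ($l = 2 + \frac{-6 + \sqrt{6^{2} + \left(-2\right)^{2}}}{-5 - 10} = 2 + \frac{-6 + \sqrt{36 + 4}}{-15} = 2 + \left(-6 + \sqrt{40}\right) \left(- \frac{1}{15}\right) = 2 + \left(-6 + 2 \sqrt{10}\right) \left(- \frac{1}{15}\right) = 2 + \left(\frac{2}{5} - \frac{2 \sqrt{10}}{15}\right) = \frac{12}{5} - \frac{2 \sqrt{10}}{15} \approx 1.9784$)
$\left(688 - 78\right) \left(-1717 + 155\right) l = \left(688 - 78\right) \left(-1717 + 155\right) \left(\frac{12}{5} - \frac{2 \sqrt{10}}{15}\right) = 610 \left(-1562\right) \left(\frac{12}{5} - \frac{2 \sqrt{10}}{15}\right) = - 952820 \left(\frac{12}{5} - \frac{2 \sqrt{10}}{15}\right) = -2286768 + \frac{381128 \sqrt{10}}{3}$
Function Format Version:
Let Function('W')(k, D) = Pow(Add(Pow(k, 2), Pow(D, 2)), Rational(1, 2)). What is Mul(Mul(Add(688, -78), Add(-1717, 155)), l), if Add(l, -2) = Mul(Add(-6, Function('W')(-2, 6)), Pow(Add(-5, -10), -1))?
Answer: Add(-2286768, Mul(Rational(381128, 3), Pow(10, Rational(1, 2)))) ≈ -1.8850e+6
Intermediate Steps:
Function('W')(k, D) = Pow(Add(Pow(D, 2), Pow(k, 2)), Rational(1, 2))
l = Add(Rational(12, 5), Mul(Rational(-2, 15), Pow(10, Rational(1, 2)))) (l = Add(2, Mul(Add(-6, Pow(Add(Pow(6, 2), Pow(-2, 2)), Rational(1, 2))), Pow(Add(-5, -10), -1))) = Add(2, Mul(Add(-6, Pow(Add(36, 4), Rational(1, 2))), Pow(-15, -1))) = Add(2, Mul(Add(-6, Pow(40, Rational(1, 2))), Rational(-1, 15))) = Add(2, Mul(Add(-6, Mul(2, Pow(10, Rational(1, 2)))), Rational(-1, 15))) = Add(2, Add(Rational(2, 5), Mul(Rational(-2, 15), Pow(10, Rational(1, 2))))) = Add(Rational(12, 5), Mul(Rational(-2, 15), Pow(10, Rational(1, 2)))) ≈ 1.9784)
Mul(Mul(Add(688, -78), Add(-1717, 155)), l) = Mul(Mul(Add(688, -78), Add(-1717, 155)), Add(Rational(12, 5), Mul(Rational(-2, 15), Pow(10, Rational(1, 2))))) = Mul(Mul(610, -1562), Add(Rational(12, 5), Mul(Rational(-2, 15), Pow(10, Rational(1, 2))))) = Mul(-952820, Add(Rational(12, 5), Mul(Rational(-2, 15), Pow(10, Rational(1, 2))))) = Add(-2286768, Mul(Rational(381128, 3), Pow(10, Rational(1, 2))))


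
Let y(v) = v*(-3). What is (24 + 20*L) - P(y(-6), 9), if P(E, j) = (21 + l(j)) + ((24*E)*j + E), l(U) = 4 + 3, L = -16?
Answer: -4230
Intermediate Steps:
y(v) = -3*v
l(U) = 7
P(E, j) = 28 + E + 24*E*j (P(E, j) = (21 + 7) + ((24*E)*j + E) = 28 + (24*E*j + E) = 28 + (E + 24*E*j) = 28 + E + 24*E*j)
(24 + 20*L) - P(y(-6), 9) = (24 + 20*(-16)) - (28 - 3*(-6) + 24*(-3*(-6))*9) = (24 - 320) - (28 + 18 + 24*18*9) = -296 - (28 + 18 + 3888) = -296 - 1*3934 = -296 - 3934 = -4230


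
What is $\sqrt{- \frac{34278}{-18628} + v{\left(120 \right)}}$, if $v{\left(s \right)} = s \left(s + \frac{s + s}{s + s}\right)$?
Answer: $\frac{3 \sqrt{139975365174}}{9314} \approx 120.51$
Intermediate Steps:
$v{\left(s \right)} = s \left(1 + s\right)$ ($v{\left(s \right)} = s \left(s + \frac{2 s}{2 s}\right) = s \left(s + 2 s \frac{1}{2 s}\right) = s \left(s + 1\right) = s \left(1 + s\right)$)
$\sqrt{- \frac{34278}{-18628} + v{\left(120 \right)}} = \sqrt{- \frac{34278}{-18628} + 120 \left(1 + 120\right)} = \sqrt{\left(-34278\right) \left(- \frac{1}{18628}\right) + 120 \cdot 121} = \sqrt{\frac{17139}{9314} + 14520} = \sqrt{\frac{135256419}{9314}} = \frac{3 \sqrt{139975365174}}{9314}$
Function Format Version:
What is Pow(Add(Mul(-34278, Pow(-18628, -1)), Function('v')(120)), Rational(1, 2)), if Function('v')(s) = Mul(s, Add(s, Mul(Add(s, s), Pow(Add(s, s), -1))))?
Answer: Mul(Rational(3, 9314), Pow(139975365174, Rational(1, 2))) ≈ 120.51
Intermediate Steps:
Function('v')(s) = Mul(s, Add(1, s)) (Function('v')(s) = Mul(s, Add(s, Mul(Mul(2, s), Pow(Mul(2, s), -1)))) = Mul(s, Add(s, Mul(Mul(2, s), Mul(Rational(1, 2), Pow(s, -1))))) = Mul(s, Add(s, 1)) = Mul(s, Add(1, s)))
Pow(Add(Mul(-34278, Pow(-18628, -1)), Function('v')(120)), Rational(1, 2)) = Pow(Add(Mul(-34278, Pow(-18628, -1)), Mul(120, Add(1, 120))), Rational(1, 2)) = Pow(Add(Mul(-34278, Rational(-1, 18628)), Mul(120, 121)), Rational(1, 2)) = Pow(Add(Rational(17139, 9314), 14520), Rational(1, 2)) = Pow(Rational(135256419, 9314), Rational(1, 2)) = Mul(Rational(3, 9314), Pow(139975365174, Rational(1, 2)))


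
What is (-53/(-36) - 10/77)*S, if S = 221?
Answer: 822341/2772 ≈ 296.66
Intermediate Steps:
(-53/(-36) - 10/77)*S = (-53/(-36) - 10/77)*221 = (-53*(-1/36) - 10*1/77)*221 = (53/36 - 10/77)*221 = (3721/2772)*221 = 822341/2772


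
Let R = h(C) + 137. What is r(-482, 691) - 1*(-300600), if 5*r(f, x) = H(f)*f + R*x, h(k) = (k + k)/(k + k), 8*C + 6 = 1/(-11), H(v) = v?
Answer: 1830682/5 ≈ 3.6614e+5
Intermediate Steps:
C = -67/88 (C = -¾ + (⅛)/(-11) = -¾ + (⅛)*(-1/11) = -¾ - 1/88 = -67/88 ≈ -0.76136)
h(k) = 1 (h(k) = (2*k)/((2*k)) = (2*k)*(1/(2*k)) = 1)
R = 138 (R = 1 + 137 = 138)
r(f, x) = f²/5 + 138*x/5 (r(f, x) = (f*f + 138*x)/5 = (f² + 138*x)/5 = f²/5 + 138*x/5)
r(-482, 691) - 1*(-300600) = ((⅕)*(-482)² + (138/5)*691) - 1*(-300600) = ((⅕)*232324 + 95358/5) + 300600 = (232324/5 + 95358/5) + 300600 = 327682/5 + 300600 = 1830682/5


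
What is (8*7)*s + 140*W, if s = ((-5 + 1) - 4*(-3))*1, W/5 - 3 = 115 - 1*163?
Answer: -31052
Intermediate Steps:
W = -225 (W = 15 + 5*(115 - 1*163) = 15 + 5*(115 - 163) = 15 + 5*(-48) = 15 - 240 = -225)
s = 8 (s = (-4 + 12)*1 = 8*1 = 8)
(8*7)*s + 140*W = (8*7)*8 + 140*(-225) = 56*8 - 31500 = 448 - 31500 = -31052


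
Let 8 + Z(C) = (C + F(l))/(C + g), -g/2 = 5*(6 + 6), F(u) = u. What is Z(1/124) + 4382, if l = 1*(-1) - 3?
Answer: 65081241/14879 ≈ 4374.0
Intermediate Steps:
l = -4 (l = -1 - 3 = -4)
g = -120 (g = -10*(6 + 6) = -10*12 = -2*60 = -120)
Z(C) = -8 + (-4 + C)/(-120 + C) (Z(C) = -8 + (C - 4)/(C - 120) = -8 + (-4 + C)/(-120 + C))
Z(1/124) + 4382 = (956 - 7/124)/(-120 + 1/124) + 4382 = (956 - 7*1/124)/(-120 + 1/124) + 4382 = (956 - 7/124)/(-14879/124) + 4382 = -124/14879*118537/124 + 4382 = -118537/14879 + 4382 = 65081241/14879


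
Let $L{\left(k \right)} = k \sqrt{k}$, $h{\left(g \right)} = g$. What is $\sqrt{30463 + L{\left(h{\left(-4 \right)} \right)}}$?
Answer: $\sqrt{30463 - 8 i} \approx 174.54 - 0.023 i$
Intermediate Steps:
$L{\left(k \right)} = k^{\frac{3}{2}}$
$\sqrt{30463 + L{\left(h{\left(-4 \right)} \right)}} = \sqrt{30463 + \left(-4\right)^{\frac{3}{2}}} = \sqrt{30463 - 8 i}$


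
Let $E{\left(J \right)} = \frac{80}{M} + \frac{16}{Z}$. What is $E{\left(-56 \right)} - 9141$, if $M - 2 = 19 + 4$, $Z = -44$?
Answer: $- \frac{502599}{55} \approx -9138.2$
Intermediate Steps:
$M = 25$ ($M = 2 + \left(19 + 4\right) = 2 + 23 = 25$)
$E{\left(J \right)} = \frac{156}{55}$ ($E{\left(J \right)} = \frac{80}{25} + \frac{16}{-44} = 80 \cdot \frac{1}{25} + 16 \left(- \frac{1}{44}\right) = \frac{16}{5} - \frac{4}{11} = \frac{156}{55}$)
$E{\left(-56 \right)} - 9141 = \frac{156}{55} - 9141 = - \frac{502599}{55}$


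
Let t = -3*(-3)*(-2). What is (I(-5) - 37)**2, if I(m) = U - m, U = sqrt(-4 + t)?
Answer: (32 - I*sqrt(22))**2 ≈ 1002.0 - 300.19*I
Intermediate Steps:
t = -18 (t = 9*(-2) = -18)
U = I*sqrt(22) (U = sqrt(-4 - 18) = sqrt(-22) = I*sqrt(22) ≈ 4.6904*I)
I(m) = -m + I*sqrt(22) (I(m) = I*sqrt(22) - m = -m + I*sqrt(22))
(I(-5) - 37)**2 = ((-1*(-5) + I*sqrt(22)) - 37)**2 = ((5 + I*sqrt(22)) - 37)**2 = (-32 + I*sqrt(22))**2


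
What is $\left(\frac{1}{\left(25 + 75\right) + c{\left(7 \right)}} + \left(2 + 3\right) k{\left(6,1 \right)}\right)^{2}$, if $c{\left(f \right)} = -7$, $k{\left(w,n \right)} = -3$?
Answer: $\frac{1943236}{8649} \approx 224.68$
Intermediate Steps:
$\left(\frac{1}{\left(25 + 75\right) + c{\left(7 \right)}} + \left(2 + 3\right) k{\left(6,1 \right)}\right)^{2} = \left(\frac{1}{\left(25 + 75\right) - 7} + \left(2 + 3\right) \left(-3\right)\right)^{2} = \left(\frac{1}{100 - 7} + 5 \left(-3\right)\right)^{2} = \left(\frac{1}{93} - 15\right)^{2} = \left(- \frac{1394}{93}\right)^{2} = \frac{1943236}{8649}$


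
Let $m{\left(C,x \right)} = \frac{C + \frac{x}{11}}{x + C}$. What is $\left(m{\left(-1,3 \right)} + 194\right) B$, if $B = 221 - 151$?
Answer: $\frac{149100}{11} \approx 13555.0$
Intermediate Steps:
$B = 70$ ($B = 221 - 151 = 70$)
$m{\left(C,x \right)} = \frac{C + \frac{x}{11}}{C + x}$ ($m{\left(C,x \right)} = \frac{C + x \frac{1}{11}}{C + x} = \frac{C + \frac{x}{11}}{C + x}$)
$\left(m{\left(-1,3 \right)} + 194\right) B = \left(\frac{-1 + \frac{1}{11} \cdot 3}{-1 + 3} + 194\right) 70 = \left(\frac{-1 + \frac{3}{11}}{2} + 194\right) 70 = \left(\frac{1}{2} \left(- \frac{8}{11}\right) + 194\right) 70 = \left(- \frac{4}{11} + 194\right) 70 = \frac{2130}{11} \cdot 70 = \frac{149100}{11}$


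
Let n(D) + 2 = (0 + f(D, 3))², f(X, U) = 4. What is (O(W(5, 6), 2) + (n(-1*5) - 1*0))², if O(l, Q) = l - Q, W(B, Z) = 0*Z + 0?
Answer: 144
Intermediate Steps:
W(B, Z) = 0 (W(B, Z) = 0 + 0 = 0)
n(D) = 14 (n(D) = -2 + (0 + 4)² = -2 + 4² = -2 + 16 = 14)
(O(W(5, 6), 2) + (n(-1*5) - 1*0))² = ((0 - 1*2) + (14 - 1*0))² = ((0 - 2) + (14 + 0))² = (-2 + 14)² = 12² = 144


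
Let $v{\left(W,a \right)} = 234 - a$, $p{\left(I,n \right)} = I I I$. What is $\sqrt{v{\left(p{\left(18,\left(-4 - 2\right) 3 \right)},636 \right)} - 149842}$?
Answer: $2 i \sqrt{37561} \approx 387.61 i$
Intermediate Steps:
$p{\left(I,n \right)} = I^{3}$ ($p{\left(I,n \right)} = I^{2} I = I^{3}$)
$\sqrt{v{\left(p{\left(18,\left(-4 - 2\right) 3 \right)},636 \right)} - 149842} = \sqrt{\left(234 - 636\right) - 149842} = \sqrt{-402 - 149842} = \sqrt{-150244} = 2 i \sqrt{37561}$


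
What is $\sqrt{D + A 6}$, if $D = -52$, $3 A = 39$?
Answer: $\sqrt{26} \approx 5.099$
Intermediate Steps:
$A = 13$ ($A = \frac{1}{3} \cdot 39 = 13$)
$\sqrt{D + A 6} = \sqrt{-52 + 13 \cdot 6} = \sqrt{-52 + 78} = \sqrt{26}$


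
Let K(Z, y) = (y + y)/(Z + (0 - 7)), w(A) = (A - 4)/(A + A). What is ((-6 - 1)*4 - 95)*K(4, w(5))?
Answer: 41/5 ≈ 8.2000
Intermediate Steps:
w(A) = (-4 + A)/(2*A) (w(A) = (-4 + A)/((2*A)) = (-4 + A)*(1/(2*A)) = (-4 + A)/(2*A))
K(Z, y) = 2*y/(-7 + Z) (K(Z, y) = (2*y)/(Z - 7) = (2*y)/(-7 + Z) = 2*y/(-7 + Z))
((-6 - 1)*4 - 95)*K(4, w(5)) = ((-6 - 1)*4 - 95)*(2*((1/2)*(-4 + 5)/5)/(-7 + 4)) = (-7*4 - 95)*(2*((1/2)*(1/5)*1)/(-3)) = (-28 - 95)*(2*(1/10)*(-1/3)) = -123*(-1/15) = 41/5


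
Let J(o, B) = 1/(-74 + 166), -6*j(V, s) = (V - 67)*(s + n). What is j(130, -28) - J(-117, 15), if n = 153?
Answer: -120751/92 ≈ -1312.5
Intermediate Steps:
j(V, s) = -(-67 + V)*(153 + s)/6 (j(V, s) = -(V - 67)*(s + 153)/6 = -(-67 + V)*(153 + s)/6)
J(o, B) = 1/92
j(130, -28) - J(-117, 15) = (3417/2 - 51/2*130 + (67/6)*(-28) - ⅙*130*(-28)) - 1*1/92 = (3417/2 - 3315 - 938/3 + 1820/3) - 1/92 = -2625/2 - 1/92 = -120751/92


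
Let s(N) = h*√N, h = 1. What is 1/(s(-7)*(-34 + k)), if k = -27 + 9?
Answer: I*√7/364 ≈ 0.0072685*I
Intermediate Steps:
k = -18
s(N) = √N (s(N) = 1*√N = √N)
1/(s(-7)*(-34 + k)) = 1/(√(-7)*(-34 - 18)) = 1/((I*√7)*(-52)) = 1/(-52*I*√7) = I*√7/364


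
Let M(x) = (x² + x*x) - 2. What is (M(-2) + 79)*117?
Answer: 9945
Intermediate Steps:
M(x) = -2 + 2*x² (M(x) = (x² + x²) - 2 = 2*x² - 2 = -2 + 2*x²)
(M(-2) + 79)*117 = ((-2 + 2*(-2)²) + 79)*117 = ((-2 + 2*4) + 79)*117 = ((-2 + 8) + 79)*117 = (6 + 79)*117 = 85*117 = 9945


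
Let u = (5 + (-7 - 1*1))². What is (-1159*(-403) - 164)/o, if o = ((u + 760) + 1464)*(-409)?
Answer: -466913/913297 ≈ -0.51124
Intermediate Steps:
u = 9 (u = (5 + (-7 - 1))² = (5 - 8)² = (-3)² = 9)
o = -913297 (o = ((9 + 760) + 1464)*(-409) = (769 + 1464)*(-409) = 2233*(-409) = -913297)
(-1159*(-403) - 164)/o = (-1159*(-403) - 164)/(-913297) = (467077 - 164)*(-1/913297) = 466913*(-1/913297) = -466913/913297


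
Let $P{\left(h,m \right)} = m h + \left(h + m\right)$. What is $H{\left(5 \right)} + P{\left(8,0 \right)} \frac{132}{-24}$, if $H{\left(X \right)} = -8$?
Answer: $-52$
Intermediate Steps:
$P{\left(h,m \right)} = h + m + h m$ ($P{\left(h,m \right)} = h m + \left(h + m\right) = h + m + h m$)
$H{\left(5 \right)} + P{\left(8,0 \right)} \frac{132}{-24} = -8 + \left(8 + 0 + 8 \cdot 0\right) \frac{132}{-24} = -8 + \left(8 + 0 + 0\right) 132 \left(- \frac{1}{24}\right) = -8 + 8 \left(- \frac{11}{2}\right) = -8 - 44 = -52$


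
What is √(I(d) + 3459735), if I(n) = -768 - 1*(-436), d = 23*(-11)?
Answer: √3459403 ≈ 1859.9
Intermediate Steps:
d = -253
I(n) = -332 (I(n) = -768 + 436 = -332)
√(I(d) + 3459735) = √(-332 + 3459735) = √3459403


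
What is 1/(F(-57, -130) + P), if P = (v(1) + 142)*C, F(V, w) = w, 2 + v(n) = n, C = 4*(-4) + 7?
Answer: -1/1399 ≈ -0.00071480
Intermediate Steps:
C = -9 (C = -16 + 7 = -9)
v(n) = -2 + n
P = -1269 (P = ((-2 + 1) + 142)*(-9) = (-1 + 142)*(-9) = 141*(-9) = -1269)
1/(F(-57, -130) + P) = 1/(-130 - 1269) = 1/(-1399) = -1/1399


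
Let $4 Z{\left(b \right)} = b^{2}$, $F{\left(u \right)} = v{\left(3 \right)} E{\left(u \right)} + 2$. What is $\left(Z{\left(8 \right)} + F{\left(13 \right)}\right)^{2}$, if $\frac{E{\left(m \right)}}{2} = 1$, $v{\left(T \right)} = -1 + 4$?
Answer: $576$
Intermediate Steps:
$v{\left(T \right)} = 3$
$E{\left(m \right)} = 2$ ($E{\left(m \right)} = 2 \cdot 1 = 2$)
$F{\left(u \right)} = 8$ ($F{\left(u \right)} = 3 \cdot 2 + 2 = 6 + 2 = 8$)
$Z{\left(b \right)} = \frac{b^{2}}{4}$
$\left(Z{\left(8 \right)} + F{\left(13 \right)}\right)^{2} = \left(\frac{8^{2}}{4} + 8\right)^{2} = \left(\frac{1}{4} \cdot 64 + 8\right)^{2} = \left(16 + 8\right)^{2} = 24^{2} = 576$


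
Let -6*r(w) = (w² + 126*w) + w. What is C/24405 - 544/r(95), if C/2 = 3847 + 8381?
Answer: 6615944/5718905 ≈ 1.1569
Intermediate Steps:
r(w) = -127*w/6 - w²/6 (r(w) = -((w² + 126*w) + w)/6 = -(w² + 127*w)/6 = -127*w/6 - w²/6)
C = 24456 (C = 2*(3847 + 8381) = 2*12228 = 24456)
C/24405 - 544/r(95) = 24456/24405 - 544*(-6/(95*(127 + 95))) = 24456*(1/24405) - 544/((-⅙*95*222)) = 8152/8135 - 544/(-3515) = 8152/8135 - 544*(-1/3515) = 8152/8135 + 544/3515 = 6615944/5718905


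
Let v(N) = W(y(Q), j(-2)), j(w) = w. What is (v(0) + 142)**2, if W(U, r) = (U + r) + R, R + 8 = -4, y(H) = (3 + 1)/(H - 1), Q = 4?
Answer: 150544/9 ≈ 16727.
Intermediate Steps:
y(H) = 4/(-1 + H)
R = -12 (R = -8 - 4 = -12)
W(U, r) = -12 + U + r (W(U, r) = (U + r) - 12 = -12 + U + r)
v(N) = -38/3 (v(N) = -12 + 4/(-1 + 4) - 2 = -12 + 4/3 - 2 = -38/3)
(v(0) + 142)**2 = (-38/3 + 142)**2 = (388/3)**2 = 150544/9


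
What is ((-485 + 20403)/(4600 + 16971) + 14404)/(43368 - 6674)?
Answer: 155364301/395763137 ≈ 0.39257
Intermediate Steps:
((-485 + 20403)/(4600 + 16971) + 14404)/(43368 - 6674) = (19918/21571 + 14404)/36694 = (19918*(1/21571) + 14404)*(1/36694) = (19918/21571 + 14404)*(1/36694) = (310728602/21571)*(1/36694) = 155364301/395763137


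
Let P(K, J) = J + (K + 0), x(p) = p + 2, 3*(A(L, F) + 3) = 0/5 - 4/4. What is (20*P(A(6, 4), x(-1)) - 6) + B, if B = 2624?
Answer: 7714/3 ≈ 2571.3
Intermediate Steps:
A(L, F) = -10/3 (A(L, F) = -3 + (0/5 - 4/4)/3 = -3 + (0*(1/5) - 4*1/4)/3 = -3 + (0 - 1)/3 = -3 + (1/3)*(-1) = -3 - 1/3 = -10/3)
x(p) = 2 + p
P(K, J) = J + K
(20*P(A(6, 4), x(-1)) - 6) + B = (20*((2 - 1) - 10/3) - 6) + 2624 = (20*(1 - 10/3) - 6) + 2624 = (20*(-7/3) - 6) + 2624 = (-140/3 - 6) + 2624 = -158/3 + 2624 = 7714/3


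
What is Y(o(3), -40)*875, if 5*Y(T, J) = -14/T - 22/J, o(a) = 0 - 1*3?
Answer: 10955/12 ≈ 912.92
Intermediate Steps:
o(a) = -3 (o(a) = 0 - 3 = -3)
Y(T, J) = -22/(5*J) - 14/(5*T) (Y(T, J) = (-14/T - 22/J)/5 = (-22/J - 14/T)/5 = -22/(5*J) - 14/(5*T))
Y(o(3), -40)*875 = (-22/5/(-40) - 14/5/(-3))*875 = (-22/5*(-1/40) - 14/5*(-⅓))*875 = (11/100 + 14/15)*875 = (313/300)*875 = 10955/12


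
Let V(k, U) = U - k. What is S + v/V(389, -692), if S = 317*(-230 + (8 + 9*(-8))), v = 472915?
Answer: -101219953/1081 ≈ -93636.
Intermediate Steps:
S = -93198 (S = 317*(-230 + (8 - 72)) = 317*(-230 - 64) = 317*(-294) = -93198)
S + v/V(389, -692) = -93198 + 472915/(-692 - 1*389) = -93198 + 472915/(-692 - 389) = -93198 + 472915/(-1081) = -93198 + 472915*(-1/1081) = -93198 - 472915/1081 = -101219953/1081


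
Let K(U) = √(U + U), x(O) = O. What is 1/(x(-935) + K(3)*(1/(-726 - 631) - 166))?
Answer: -1721754815/1305380237011 + 305681891*√6/1305380237011 ≈ -0.00074537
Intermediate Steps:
K(U) = √2*√U (K(U) = √(2*U) = √2*√U)
1/(x(-935) + K(3)*(1/(-726 - 631) - 166)) = 1/(-935 + (√2*√3)*(1/(-726 - 631) - 166)) = 1/(-935 + √6*(1/(-1357) - 166)) = 1/(-935 + √6*(-1/1357 - 166)) = 1/(-935 + √6*(-225263/1357)) = 1/(-935 - 225263*√6/1357)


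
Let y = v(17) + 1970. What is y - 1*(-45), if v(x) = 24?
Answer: 2039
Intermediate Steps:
y = 1994 (y = 24 + 1970 = 1994)
y - 1*(-45) = 1994 - 1*(-45) = 1994 + 45 = 2039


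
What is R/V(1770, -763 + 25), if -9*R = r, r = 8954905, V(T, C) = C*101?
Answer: 8954905/670842 ≈ 13.349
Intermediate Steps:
V(T, C) = 101*C
R = -8954905/9 (R = -1/9*8954905 = -8954905/9 ≈ -9.9499e+5)
R/V(1770, -763 + 25) = -8954905*1/(101*(-763 + 25))/9 = -8954905/(9*(101*(-738))) = -8954905/9/(-74538) = -8954905/9*(-1/74538) = 8954905/670842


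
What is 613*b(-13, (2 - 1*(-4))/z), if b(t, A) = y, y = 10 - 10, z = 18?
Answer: 0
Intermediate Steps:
y = 0
b(t, A) = 0
613*b(-13, (2 - 1*(-4))/z) = 613*0 = 0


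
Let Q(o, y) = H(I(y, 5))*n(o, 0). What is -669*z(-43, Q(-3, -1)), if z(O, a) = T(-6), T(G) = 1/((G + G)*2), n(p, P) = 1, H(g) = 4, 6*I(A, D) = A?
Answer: 223/8 ≈ 27.875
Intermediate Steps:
I(A, D) = A/6
Q(o, y) = 4 (Q(o, y) = 4*1 = 4)
T(G) = 1/(4*G) (T(G) = (½)/(2*G) = (1/(2*G))*(½) = 1/(4*G))
z(O, a) = -1/24 (z(O, a) = (¼)/(-6) = (¼)*(-⅙) = -1/24)
-669*z(-43, Q(-3, -1)) = -669*(-1/24) = 223/8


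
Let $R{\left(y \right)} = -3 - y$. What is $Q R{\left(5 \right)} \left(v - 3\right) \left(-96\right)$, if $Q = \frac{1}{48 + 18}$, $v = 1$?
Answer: $- \frac{256}{11} \approx -23.273$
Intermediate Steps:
$Q = \frac{1}{66} \approx 0.015152$
$Q R{\left(5 \right)} \left(v - 3\right) \left(-96\right) = \frac{\left(-3 - 5\right) \left(1 - 3\right)}{66} \left(-96\right) = \frac{\left(-3 - 5\right) \left(-2\right)}{66} \left(-96\right) = \frac{\left(-8\right) \left(-2\right)}{66} \left(-96\right) = \frac{1}{66} \cdot 16 \left(-96\right) = \frac{8}{33} \left(-96\right) = - \frac{256}{11}$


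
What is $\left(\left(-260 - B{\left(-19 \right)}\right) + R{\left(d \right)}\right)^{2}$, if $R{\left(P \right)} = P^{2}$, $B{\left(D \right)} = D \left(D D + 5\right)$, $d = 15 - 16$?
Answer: $44823025$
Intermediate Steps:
$d = -1$ ($d = 15 - 16 = -1$)
$B{\left(D \right)} = D \left(5 + D^{2}\right)$ ($B{\left(D \right)} = D \left(D^{2} + 5\right) = D \left(5 + D^{2}\right)$)
$\left(\left(-260 - B{\left(-19 \right)}\right) + R{\left(d \right)}\right)^{2} = \left(\left(-260 - - 19 \left(5 + \left(-19\right)^{2}\right)\right) + \left(-1\right)^{2}\right)^{2} = \left(\left(-260 - - 19 \left(5 + 361\right)\right) + 1\right)^{2} = \left(\left(-260 - \left(-19\right) 366\right) + 1\right)^{2} = \left(\left(-260 - -6954\right) + 1\right)^{2} = \left(\left(-260 + 6954\right) + 1\right)^{2} = \left(6694 + 1\right)^{2} = 6695^{2} = 44823025$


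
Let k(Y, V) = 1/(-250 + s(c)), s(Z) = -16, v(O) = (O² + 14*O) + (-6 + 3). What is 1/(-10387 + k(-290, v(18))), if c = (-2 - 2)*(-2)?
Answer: -266/2762943 ≈ -9.6274e-5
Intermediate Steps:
c = 8 (c = -4*(-2) = 8)
v(O) = -3 + O² + 14*O (v(O) = (O² + 14*O) - 3 = -3 + O² + 14*O)
k(Y, V) = -1/266 (k(Y, V) = 1/(-250 - 16) = 1/(-266) = -1/266)
1/(-10387 + k(-290, v(18))) = 1/(-10387 - 1/266) = 1/(-2762943/266) = -266/2762943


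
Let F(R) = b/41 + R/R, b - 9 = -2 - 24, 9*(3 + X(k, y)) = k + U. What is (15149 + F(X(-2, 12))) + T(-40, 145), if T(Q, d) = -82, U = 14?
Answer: 617771/41 ≈ 15068.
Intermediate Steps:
X(k, y) = -13/9 + k/9 (X(k, y) = -3 + (k + 14)/9 = -3 + (14 + k)/9 = -3 + (14/9 + k/9) = -13/9 + k/9)
b = -17 (b = 9 + (-2 - 24) = 9 - 26 = -17)
F(R) = 24/41 (F(R) = -17/41 + R/R = -17*1/41 + 1 = -17/41 + 1 = 24/41)
(15149 + F(X(-2, 12))) + T(-40, 145) = (15149 + 24/41) - 82 = 621133/41 - 82 = 617771/41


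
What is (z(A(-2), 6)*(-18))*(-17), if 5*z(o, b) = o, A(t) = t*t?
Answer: 1224/5 ≈ 244.80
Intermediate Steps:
A(t) = t**2
z(o, b) = o/5
(z(A(-2), 6)*(-18))*(-17) = (((1/5)*(-2)**2)*(-18))*(-17) = (((1/5)*4)*(-18))*(-17) = ((4/5)*(-18))*(-17) = -72/5*(-17) = 1224/5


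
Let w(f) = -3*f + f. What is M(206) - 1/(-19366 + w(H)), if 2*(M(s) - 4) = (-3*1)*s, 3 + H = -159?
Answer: -5807809/19042 ≈ -305.00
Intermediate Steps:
H = -162 (H = -3 - 159 = -162)
M(s) = 4 - 3*s/2 (M(s) = 4 + ((-3*1)*s)/2 = 4 + (-3*s)/2 = 4 - 3*s/2)
w(f) = -2*f
M(206) - 1/(-19366 + w(H)) = (4 - 3/2*206) - 1/(-19366 - 2*(-162)) = (4 - 309) - 1/(-19366 + 324) = -305 - 1/(-19042) = -305 - 1*(-1/19042) = -305 + 1/19042 = -5807809/19042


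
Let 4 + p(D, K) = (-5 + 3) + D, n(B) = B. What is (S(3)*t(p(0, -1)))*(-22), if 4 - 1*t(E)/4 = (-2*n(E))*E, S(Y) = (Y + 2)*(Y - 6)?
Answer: 100320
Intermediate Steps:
p(D, K) = -6 + D (p(D, K) = -4 + ((-5 + 3) + D) = -4 + (-2 + D) = -6 + D)
S(Y) = (-6 + Y)*(2 + Y) (S(Y) = (2 + Y)*(-6 + Y) = (-6 + Y)*(2 + Y))
t(E) = 16 + 8*E² (t(E) = 16 - 4*(-2*E)*E = 16 - (-8)*E² = 16 + 8*E²)
(S(3)*t(p(0, -1)))*(-22) = ((-12 + 3² - 4*3)*(16 + 8*(-6 + 0)²))*(-22) = ((-12 + 9 - 12)*(16 + 8*(-6)²))*(-22) = -15*(16 + 8*36)*(-22) = -15*(16 + 288)*(-22) = -15*304*(-22) = -4560*(-22) = 100320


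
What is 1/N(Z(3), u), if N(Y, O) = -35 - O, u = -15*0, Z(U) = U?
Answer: -1/35 ≈ -0.028571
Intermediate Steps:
u = 0
1/N(Z(3), u) = 1/(-35 - 1*0) = 1/(-35 + 0) = 1/(-35) = -1/35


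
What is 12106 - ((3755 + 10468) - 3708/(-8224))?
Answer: -4353479/2056 ≈ -2117.4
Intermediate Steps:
12106 - ((3755 + 10468) - 3708/(-8224)) = 12106 - (14223 - 3708*(-1/8224)) = 12106 - (14223 + 927/2056) = 12106 - 1*29243415/2056 = 12106 - 29243415/2056 = -4353479/2056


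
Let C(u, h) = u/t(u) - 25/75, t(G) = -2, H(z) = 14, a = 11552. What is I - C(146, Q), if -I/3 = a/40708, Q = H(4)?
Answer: 2212948/30531 ≈ 72.482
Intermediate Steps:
Q = 14
C(u, h) = -⅓ - u/2 (C(u, h) = u/(-2) - 25/75 = u*(-½) - 25*1/75 = -u/2 - ⅓ = -⅓ - u/2)
I = -8664/10177 (I = -34656/40708 = -3*2888/10177 = -8664/10177 ≈ -0.85133)
I - C(146, Q) = -8664/10177 - (-⅓ - ½*146) = -8664/10177 - (-⅓ - 73) = -8664/10177 - 1*(-220/3) = -8664/10177 + 220/3 = 2212948/30531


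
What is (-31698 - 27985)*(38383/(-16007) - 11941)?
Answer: 11410074783510/16007 ≈ 7.1282e+8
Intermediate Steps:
(-31698 - 27985)*(38383/(-16007) - 11941) = -59683*(38383*(-1/16007) - 11941) = -59683*(-38383/16007 - 11941) = -59683*(-191177970/16007) = 11410074783510/16007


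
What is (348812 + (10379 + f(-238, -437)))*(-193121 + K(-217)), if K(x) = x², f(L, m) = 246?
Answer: -52489303984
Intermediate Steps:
(348812 + (10379 + f(-238, -437)))*(-193121 + K(-217)) = (348812 + (10379 + 246))*(-193121 + (-217)²) = (348812 + 10625)*(-193121 + 47089) = 359437*(-146032) = -52489303984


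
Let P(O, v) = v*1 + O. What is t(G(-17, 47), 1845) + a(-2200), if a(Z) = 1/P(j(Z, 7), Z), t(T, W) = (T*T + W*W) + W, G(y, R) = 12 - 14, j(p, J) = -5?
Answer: 7509952169/2205 ≈ 3.4059e+6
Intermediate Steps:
P(O, v) = O + v (P(O, v) = v + O = O + v)
G(y, R) = -2
t(T, W) = W + T² + W² (t(T, W) = (T² + W²) + W = W + T² + W²)
a(Z) = 1/(-5 + Z)
t(G(-17, 47), 1845) + a(-2200) = (1845 + (-2)² + 1845²) + 1/(-5 - 2200) = (1845 + 4 + 3404025) + 1/(-2205) = 3405874 - 1/2205 = 7509952169/2205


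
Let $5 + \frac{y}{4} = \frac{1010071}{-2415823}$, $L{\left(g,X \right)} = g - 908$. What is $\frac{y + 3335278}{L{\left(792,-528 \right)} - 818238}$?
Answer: $- \frac{4028694473525}{988499207671} \approx -4.0756$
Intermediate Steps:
$L{\left(g,X \right)} = -908 + g$
$y = - \frac{52356744}{2415823}$ ($y = -20 + 4 \frac{1010071}{-2415823} = -20 + 4 \cdot 1010071 \left(- \frac{1}{2415823}\right) = -20 + 4 \left(- \frac{1010071}{2415823}\right) = -20 - \frac{4040284}{2415823} = - \frac{52356744}{2415823} \approx -21.672$)
$\frac{y + 3335278}{L{\left(792,-528 \right)} - 818238} = \frac{- \frac{52356744}{2415823} + 3335278}{\left(-908 + 792\right) - 818238} = \frac{8057388947050}{2415823 \left(-116 - 818238\right)} = \frac{8057388947050}{2415823 \left(-818354\right)} = \frac{8057388947050}{2415823} \left(- \frac{1}{818354}\right) = - \frac{4028694473525}{988499207671}$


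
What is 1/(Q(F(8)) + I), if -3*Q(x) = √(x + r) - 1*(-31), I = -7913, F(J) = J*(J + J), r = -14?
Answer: -35655/282506393 + 3*√114/565012786 ≈ -0.00012615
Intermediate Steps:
F(J) = 2*J² (F(J) = J*(2*J) = 2*J²)
Q(x) = -31/3 - √(-14 + x)/3 (Q(x) = -(√(x - 14) - 1*(-31))/3 = -(√(-14 + x) + 31)/3 = -(31 + √(-14 + x))/3 = -31/3 - √(-14 + x)/3)
1/(Q(F(8)) + I) = 1/((-31/3 - √(-14 + 2*8²)/3) - 7913) = 1/((-31/3 - √(-14 + 2*64)/3) - 7913) = 1/((-31/3 - √(-14 + 128)/3) - 7913) = 1/((-31/3 - √114/3) - 7913) = 1/(-23770/3 - √114/3)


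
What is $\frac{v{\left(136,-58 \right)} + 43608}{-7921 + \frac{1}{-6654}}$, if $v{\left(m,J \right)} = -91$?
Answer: $- \frac{289562118}{52706335} \approx -5.4939$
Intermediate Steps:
$\frac{v{\left(136,-58 \right)} + 43608}{-7921 + \frac{1}{-6654}} = \frac{-91 + 43608}{-7921 + \frac{1}{-6654}} = \frac{43517}{-7921 - \frac{1}{6654}} = \frac{43517}{- \frac{52706335}{6654}} = 43517 \left(- \frac{6654}{52706335}\right) = - \frac{289562118}{52706335}$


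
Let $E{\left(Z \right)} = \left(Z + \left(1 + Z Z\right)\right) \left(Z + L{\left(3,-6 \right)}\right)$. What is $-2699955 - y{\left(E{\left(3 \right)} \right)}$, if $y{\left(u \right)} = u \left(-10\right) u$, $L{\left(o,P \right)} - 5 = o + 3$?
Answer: $-2368715$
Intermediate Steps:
$L{\left(o,P \right)} = 8 + o$ ($L{\left(o,P \right)} = 5 + \left(o + 3\right) = 5 + \left(3 + o\right) = 8 + o$)
$E{\left(Z \right)} = \left(11 + Z\right) \left(1 + Z + Z^{2}\right)$ ($E{\left(Z \right)} = \left(Z + \left(1 + Z Z\right)\right) \left(Z + \left(8 + 3\right)\right) = \left(Z + \left(1 + Z^{2}\right)\right) \left(Z + 11\right) = \left(1 + Z + Z^{2}\right) \left(11 + Z\right) = \left(11 + Z\right) \left(1 + Z + Z^{2}\right)$)
$y{\left(u \right)} = - 10 u^{2}$ ($y{\left(u \right)} = - 10 u u = - 10 u^{2}$)
$-2699955 - y{\left(E{\left(3 \right)} \right)} = -2699955 - - 10 \left(11 + 3^{3} + 12 \cdot 3 + 12 \cdot 3^{2}\right)^{2} = -2699955 - - 10 \left(11 + 27 + 36 + 12 \cdot 9\right)^{2} = -2699955 - - 10 \left(11 + 27 + 36 + 108\right)^{2} = -2699955 - - 10 \cdot 182^{2} = -2699955 - \left(-10\right) 33124 = -2699955 - -331240 = -2699955 + 331240 = -2368715$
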